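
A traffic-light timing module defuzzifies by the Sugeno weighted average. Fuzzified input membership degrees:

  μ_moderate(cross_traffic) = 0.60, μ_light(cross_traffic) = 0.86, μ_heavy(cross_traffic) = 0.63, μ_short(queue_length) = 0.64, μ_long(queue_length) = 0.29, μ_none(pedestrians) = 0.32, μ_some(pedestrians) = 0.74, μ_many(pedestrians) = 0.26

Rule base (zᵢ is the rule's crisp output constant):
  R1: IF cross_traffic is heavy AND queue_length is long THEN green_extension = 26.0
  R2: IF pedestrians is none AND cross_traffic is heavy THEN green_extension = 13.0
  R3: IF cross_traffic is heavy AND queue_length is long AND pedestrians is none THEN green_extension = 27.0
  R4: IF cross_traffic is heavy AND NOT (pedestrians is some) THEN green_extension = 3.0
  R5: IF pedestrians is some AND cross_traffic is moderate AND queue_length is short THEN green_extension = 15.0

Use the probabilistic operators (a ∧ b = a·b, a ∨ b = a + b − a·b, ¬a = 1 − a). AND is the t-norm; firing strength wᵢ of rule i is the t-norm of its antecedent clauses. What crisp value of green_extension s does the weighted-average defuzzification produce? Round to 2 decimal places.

15.38

R1 (z=26.0): heavy=0.63, long=0.29; AND[a·b] → w = 0.1827
R2 (z=13.0): none=0.32, heavy=0.63; AND[a·b] → w = 0.2016
R3 (z=27.0): heavy=0.63, long=0.29, none=0.32; AND[a·b] → w = 0.0585
R4 (z=3.0): heavy=0.63, ¬some=1−0.74=0.26; AND[a·b] → w = 0.1638
R5 (z=15.0): some=0.74, moderate=0.60, short=0.64; AND[a·b] → w = 0.2842
Weighted average = (0.1827·26.0 + 0.2016·13.0 + 0.0585·27.0 + 0.1638·3.0 + 0.2842·15.0) / (0.1827 + 0.2016 + 0.0585 + 0.1638 + 0.2842)
  = 13.7033 / 0.8907 = 15.38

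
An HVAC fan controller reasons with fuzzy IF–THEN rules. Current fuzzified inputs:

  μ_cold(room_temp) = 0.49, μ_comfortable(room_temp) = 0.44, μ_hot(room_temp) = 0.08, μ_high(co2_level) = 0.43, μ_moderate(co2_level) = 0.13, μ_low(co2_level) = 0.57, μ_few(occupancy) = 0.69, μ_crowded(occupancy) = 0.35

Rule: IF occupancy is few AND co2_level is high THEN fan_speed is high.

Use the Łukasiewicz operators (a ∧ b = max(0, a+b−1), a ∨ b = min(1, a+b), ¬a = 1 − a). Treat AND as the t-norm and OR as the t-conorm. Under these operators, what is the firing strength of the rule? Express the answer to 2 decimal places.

0.12

firing strength: few=0.69, high=0.43; AND[max(0, a+b−1)] → w = 0.12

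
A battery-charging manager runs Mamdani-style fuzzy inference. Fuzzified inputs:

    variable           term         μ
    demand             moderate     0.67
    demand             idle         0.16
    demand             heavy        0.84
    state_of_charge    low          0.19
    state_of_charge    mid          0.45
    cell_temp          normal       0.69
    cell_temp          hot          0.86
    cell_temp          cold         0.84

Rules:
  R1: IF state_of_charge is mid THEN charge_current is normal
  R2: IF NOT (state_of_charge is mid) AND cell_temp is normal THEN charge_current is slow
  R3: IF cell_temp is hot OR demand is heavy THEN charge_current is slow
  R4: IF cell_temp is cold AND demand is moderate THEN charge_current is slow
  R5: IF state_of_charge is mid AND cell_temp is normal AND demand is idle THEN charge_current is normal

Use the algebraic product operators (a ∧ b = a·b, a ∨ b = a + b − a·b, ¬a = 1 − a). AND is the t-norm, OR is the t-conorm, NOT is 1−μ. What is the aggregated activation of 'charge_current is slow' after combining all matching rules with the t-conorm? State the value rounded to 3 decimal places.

0.994

R1: mid=0.45 → w = 0.4500
R2: ¬mid=1−0.45=0.55, normal=0.69; AND[a·b] → w = 0.3795
R3: hot=0.86, heavy=0.84; OR[a + b − a·b] → w = 0.9776
R4: cold=0.84, moderate=0.67; AND[a·b] → w = 0.5628
R5: mid=0.45, normal=0.69, idle=0.16; AND[a·b] → w = 0.0497
Rules with consequent 'slow': {R2, R3, R4} → strengths 0.3795, 0.9776, 0.5628
Aggregate via t-conorm [a + b − a·b]: 0.9939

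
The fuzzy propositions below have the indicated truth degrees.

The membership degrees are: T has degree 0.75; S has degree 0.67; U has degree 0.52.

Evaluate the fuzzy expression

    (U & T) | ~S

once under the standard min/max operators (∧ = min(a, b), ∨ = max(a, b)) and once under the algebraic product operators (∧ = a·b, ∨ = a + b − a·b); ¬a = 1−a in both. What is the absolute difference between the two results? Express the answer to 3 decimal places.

Under standard min/max:
  U & T = min(a, b) on (0.52, 0.75) = 0.52
  ~S = 1 − 0.67 = 0.33
  (U & T) | ~S = max(a, b) on (0.52, 0.33) = 0.52
  → value = 0.5200
Under algebraic product:
  U & T = a·b on (0.5200, 0.7500) = 0.3900
  ~S = 1 − 0.6700 = 0.3300
  (U & T) | ~S = a + b − a·b on (0.3900, 0.3300) = 0.5913
  → value = 0.5913
|0.5200 − 0.5913| = 0.071

0.071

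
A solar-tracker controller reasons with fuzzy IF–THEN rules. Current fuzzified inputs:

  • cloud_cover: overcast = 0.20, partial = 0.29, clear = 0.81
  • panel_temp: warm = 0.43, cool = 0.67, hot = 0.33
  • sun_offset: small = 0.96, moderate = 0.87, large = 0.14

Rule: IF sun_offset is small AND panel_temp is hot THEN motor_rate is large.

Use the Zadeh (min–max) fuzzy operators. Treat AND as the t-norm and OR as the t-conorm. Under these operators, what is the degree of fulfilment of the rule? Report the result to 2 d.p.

0.33

firing strength: small=0.96, hot=0.33; AND[min(a, b)] → w = 0.33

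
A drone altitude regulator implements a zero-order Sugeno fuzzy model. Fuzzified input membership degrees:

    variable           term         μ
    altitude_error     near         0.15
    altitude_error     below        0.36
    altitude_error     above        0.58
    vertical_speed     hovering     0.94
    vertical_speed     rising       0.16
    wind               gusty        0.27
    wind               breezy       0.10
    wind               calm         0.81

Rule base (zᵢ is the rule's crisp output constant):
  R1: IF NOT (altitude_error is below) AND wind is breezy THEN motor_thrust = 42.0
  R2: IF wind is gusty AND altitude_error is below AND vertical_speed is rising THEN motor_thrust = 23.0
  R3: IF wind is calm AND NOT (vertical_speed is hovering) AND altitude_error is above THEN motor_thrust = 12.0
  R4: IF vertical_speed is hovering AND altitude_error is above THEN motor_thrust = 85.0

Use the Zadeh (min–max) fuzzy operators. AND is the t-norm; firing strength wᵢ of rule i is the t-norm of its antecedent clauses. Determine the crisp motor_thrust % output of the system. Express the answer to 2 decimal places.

64.33

R1 (z=42.0): ¬below=1−0.36=0.64, breezy=0.10; AND[min(a, b)] → w = 0.10
R2 (z=23.0): gusty=0.27, below=0.36, rising=0.16; AND[min(a, b)] → w = 0.16
R3 (z=12.0): calm=0.81, ¬hovering=1−0.94=0.06, above=0.58; AND[min(a, b)] → w = 0.06
R4 (z=85.0): hovering=0.94, above=0.58; AND[min(a, b)] → w = 0.58
Weighted average = (0.10·42.0 + 0.16·23.0 + 0.06·12.0 + 0.58·85.0) / (0.10 + 0.16 + 0.06 + 0.58)
  = 57.9000 / 0.9000 = 64.33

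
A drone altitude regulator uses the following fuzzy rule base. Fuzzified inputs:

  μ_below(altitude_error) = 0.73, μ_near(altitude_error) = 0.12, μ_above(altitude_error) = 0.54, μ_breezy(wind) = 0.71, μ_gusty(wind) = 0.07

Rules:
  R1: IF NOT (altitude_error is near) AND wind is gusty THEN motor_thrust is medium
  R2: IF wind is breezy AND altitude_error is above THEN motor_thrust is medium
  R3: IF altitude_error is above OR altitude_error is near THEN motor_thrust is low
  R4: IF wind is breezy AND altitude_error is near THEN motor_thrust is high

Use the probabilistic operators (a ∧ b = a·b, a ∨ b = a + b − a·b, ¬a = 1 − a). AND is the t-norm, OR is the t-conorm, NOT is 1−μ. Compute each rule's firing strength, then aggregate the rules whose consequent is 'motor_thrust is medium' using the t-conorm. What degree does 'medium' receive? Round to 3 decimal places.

0.421

R1: ¬near=1−0.12=0.88, gusty=0.07; AND[a·b] → w = 0.0616
R2: breezy=0.71, above=0.54; AND[a·b] → w = 0.3834
R3: above=0.54, near=0.12; OR[a + b − a·b] → w = 0.5952
R4: breezy=0.71, near=0.12; AND[a·b] → w = 0.0852
Rules with consequent 'medium': {R1, R2} → strengths 0.0616, 0.3834
Aggregate via t-conorm [a + b − a·b]: 0.4214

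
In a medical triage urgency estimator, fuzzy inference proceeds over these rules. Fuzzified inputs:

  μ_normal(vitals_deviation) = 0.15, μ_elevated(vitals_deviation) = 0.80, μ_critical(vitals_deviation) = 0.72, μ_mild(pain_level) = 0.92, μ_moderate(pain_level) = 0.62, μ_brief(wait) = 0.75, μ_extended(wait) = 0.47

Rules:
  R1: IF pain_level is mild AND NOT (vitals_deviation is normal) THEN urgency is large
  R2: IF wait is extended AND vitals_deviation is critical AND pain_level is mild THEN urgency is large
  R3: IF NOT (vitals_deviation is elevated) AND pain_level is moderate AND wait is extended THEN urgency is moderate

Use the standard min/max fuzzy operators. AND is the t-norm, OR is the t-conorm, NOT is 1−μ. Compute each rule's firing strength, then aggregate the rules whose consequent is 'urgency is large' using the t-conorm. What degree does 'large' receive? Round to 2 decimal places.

R1: mild=0.92, ¬normal=1−0.15=0.85; AND[min(a, b)] → w = 0.85
R2: extended=0.47, critical=0.72, mild=0.92; AND[min(a, b)] → w = 0.47
R3: ¬elevated=1−0.80=0.20, moderate=0.62, extended=0.47; AND[min(a, b)] → w = 0.20
Rules with consequent 'large': {R1, R2} → strengths 0.85, 0.47
Aggregate via t-conorm [max(a, b)]: 0.85

0.85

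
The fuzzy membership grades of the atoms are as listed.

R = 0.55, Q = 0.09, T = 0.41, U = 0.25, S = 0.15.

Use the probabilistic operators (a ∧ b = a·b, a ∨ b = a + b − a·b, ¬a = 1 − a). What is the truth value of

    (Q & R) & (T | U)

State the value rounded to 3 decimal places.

0.028

Q & R = a·b on (0.0900, 0.5500) = 0.0495
T | U = a + b − a·b on (0.4100, 0.2500) = 0.5575
(Q & R) & (T | U) = a·b on (0.0495, 0.5575) = 0.0276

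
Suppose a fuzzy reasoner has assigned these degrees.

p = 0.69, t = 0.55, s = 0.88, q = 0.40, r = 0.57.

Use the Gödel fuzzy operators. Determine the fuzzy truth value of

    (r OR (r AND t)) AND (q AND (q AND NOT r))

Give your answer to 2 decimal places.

0.40

r AND t = min(a, b) on (0.57, 0.55) = 0.55
r OR (r AND t) = max(a, b) on (0.57, 0.55) = 0.57
NOT r = 1 − 0.57 = 0.43
q AND NOT r = min(a, b) on (0.40, 0.43) = 0.40
q AND (q AND NOT r) = min(a, b) on (0.40, 0.40) = 0.40
(r OR (r AND t)) AND (q AND (q AND NOT r)) = min(a, b) on (0.57, 0.40) = 0.40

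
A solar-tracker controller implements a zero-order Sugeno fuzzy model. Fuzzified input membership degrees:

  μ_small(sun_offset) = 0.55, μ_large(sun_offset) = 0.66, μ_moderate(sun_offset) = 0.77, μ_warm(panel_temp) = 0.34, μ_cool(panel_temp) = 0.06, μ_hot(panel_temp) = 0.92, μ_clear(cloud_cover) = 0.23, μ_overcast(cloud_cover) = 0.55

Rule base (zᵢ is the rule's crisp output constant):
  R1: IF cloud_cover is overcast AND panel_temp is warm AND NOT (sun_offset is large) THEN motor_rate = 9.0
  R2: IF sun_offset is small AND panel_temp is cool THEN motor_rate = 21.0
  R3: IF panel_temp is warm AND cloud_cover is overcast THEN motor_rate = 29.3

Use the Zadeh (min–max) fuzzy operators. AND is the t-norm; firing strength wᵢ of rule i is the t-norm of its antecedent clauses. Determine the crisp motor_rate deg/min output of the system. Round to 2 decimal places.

R1 (z=9.0): overcast=0.55, warm=0.34, ¬large=1−0.66=0.34; AND[min(a, b)] → w = 0.34
R2 (z=21.0): small=0.55, cool=0.06; AND[min(a, b)] → w = 0.06
R3 (z=29.3): warm=0.34, overcast=0.55; AND[min(a, b)] → w = 0.34
Weighted average = (0.34·9.0 + 0.06·21.0 + 0.34·29.3) / (0.34 + 0.06 + 0.34)
  = 14.2820 / 0.7400 = 19.30

19.30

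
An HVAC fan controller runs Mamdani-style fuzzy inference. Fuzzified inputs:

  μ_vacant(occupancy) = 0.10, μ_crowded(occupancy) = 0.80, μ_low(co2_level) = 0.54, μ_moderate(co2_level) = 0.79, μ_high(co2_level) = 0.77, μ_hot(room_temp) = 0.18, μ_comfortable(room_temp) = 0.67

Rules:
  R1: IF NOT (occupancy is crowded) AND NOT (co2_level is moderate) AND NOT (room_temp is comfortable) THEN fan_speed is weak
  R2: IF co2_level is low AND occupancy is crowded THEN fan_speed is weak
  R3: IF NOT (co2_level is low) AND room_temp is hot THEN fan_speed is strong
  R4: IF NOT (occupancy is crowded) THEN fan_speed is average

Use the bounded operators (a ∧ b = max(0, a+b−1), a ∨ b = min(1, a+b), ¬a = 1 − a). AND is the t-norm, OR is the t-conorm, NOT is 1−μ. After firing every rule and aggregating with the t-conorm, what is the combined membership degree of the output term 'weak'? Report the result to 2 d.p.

0.34

R1: ¬crowded=1−0.80=0.20, ¬moderate=1−0.79=0.21, ¬comfortable=1−0.67=0.33; AND[max(0, a+b−1)] → w = 0.00
R2: low=0.54, crowded=0.80; AND[max(0, a+b−1)] → w = 0.34
R3: ¬low=1−0.54=0.46, hot=0.18; AND[max(0, a+b−1)] → w = 0.00
R4: ¬crowded=1−0.80=0.20 → w = 0.20
Rules with consequent 'weak': {R1, R2} → strengths 0.00, 0.34
Aggregate via t-conorm [min(1, a+b)]: 0.34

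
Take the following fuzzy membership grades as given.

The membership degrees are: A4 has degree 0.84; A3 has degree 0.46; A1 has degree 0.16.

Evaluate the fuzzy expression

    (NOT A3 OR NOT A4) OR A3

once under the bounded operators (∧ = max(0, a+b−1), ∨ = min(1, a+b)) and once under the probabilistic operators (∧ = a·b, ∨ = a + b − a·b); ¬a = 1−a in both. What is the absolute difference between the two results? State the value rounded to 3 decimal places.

Under bounded:
  NOT A3 = 1 − 0.46 = 0.54
  NOT A4 = 1 − 0.84 = 0.16
  NOT A3 OR NOT A4 = min(1, a+b) on (0.54, 0.16) = 0.70
  (NOT A3 OR NOT A4) OR A3 = min(1, a+b) on (0.70, 0.46) = 1.00
  → value = 1.0000
Under probabilistic:
  NOT A3 = 1 − 0.4600 = 0.5400
  NOT A4 = 1 − 0.8400 = 0.1600
  NOT A3 OR NOT A4 = a + b − a·b on (0.5400, 0.1600) = 0.6136
  (NOT A3 OR NOT A4) OR A3 = a + b − a·b on (0.6136, 0.4600) = 0.7913
  → value = 0.7913
|1.0000 − 0.7913| = 0.209

0.209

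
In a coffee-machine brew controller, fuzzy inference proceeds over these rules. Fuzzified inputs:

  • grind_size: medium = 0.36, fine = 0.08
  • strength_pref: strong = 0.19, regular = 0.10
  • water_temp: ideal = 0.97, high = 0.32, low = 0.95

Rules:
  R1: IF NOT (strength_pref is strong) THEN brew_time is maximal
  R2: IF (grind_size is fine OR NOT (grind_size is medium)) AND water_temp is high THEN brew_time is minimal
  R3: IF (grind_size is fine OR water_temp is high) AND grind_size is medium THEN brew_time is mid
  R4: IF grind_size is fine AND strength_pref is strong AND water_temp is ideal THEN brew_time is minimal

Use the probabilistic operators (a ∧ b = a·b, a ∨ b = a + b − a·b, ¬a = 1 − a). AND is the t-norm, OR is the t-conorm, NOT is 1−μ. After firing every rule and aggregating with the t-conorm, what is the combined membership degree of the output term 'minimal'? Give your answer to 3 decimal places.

R1: ¬strong=1−0.19=0.81 → w = 0.8100
R2: (fine=0.08 OR ¬medium=1−0.36=0.64) = 0.6688; AND[a·b] with high=0.32 → w = 0.2140
R3: (fine=0.08 OR high=0.32) = 0.3744; AND[a·b] with medium=0.36 → w = 0.1348
R4: fine=0.08, strong=0.19, ideal=0.97; AND[a·b] → w = 0.0147
Rules with consequent 'minimal': {R2, R4} → strengths 0.2140, 0.0147
Aggregate via t-conorm [a + b − a·b]: 0.2256

0.226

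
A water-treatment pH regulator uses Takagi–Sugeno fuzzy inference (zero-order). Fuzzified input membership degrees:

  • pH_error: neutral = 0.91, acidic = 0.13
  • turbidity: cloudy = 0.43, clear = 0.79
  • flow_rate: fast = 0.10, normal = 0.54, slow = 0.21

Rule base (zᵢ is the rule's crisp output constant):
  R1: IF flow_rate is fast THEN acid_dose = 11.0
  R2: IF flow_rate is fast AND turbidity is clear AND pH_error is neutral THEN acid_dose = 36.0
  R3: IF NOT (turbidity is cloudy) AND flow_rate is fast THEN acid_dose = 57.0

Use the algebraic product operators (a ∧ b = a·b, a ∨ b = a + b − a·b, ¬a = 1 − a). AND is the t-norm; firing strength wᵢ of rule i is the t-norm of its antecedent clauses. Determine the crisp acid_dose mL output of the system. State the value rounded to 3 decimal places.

R1 (z=11.0): fast=0.10 → w = 0.1000
R2 (z=36.0): fast=0.10, clear=0.79, neutral=0.91; AND[a·b] → w = 0.0719
R3 (z=57.0): ¬cloudy=1−0.43=0.57, fast=0.10; AND[a·b] → w = 0.0570
Weighted average = (0.1000·11.0 + 0.0719·36.0 + 0.0570·57.0) / (0.1000 + 0.0719 + 0.0570)
  = 6.9370 / 0.2289 = 30.307

30.307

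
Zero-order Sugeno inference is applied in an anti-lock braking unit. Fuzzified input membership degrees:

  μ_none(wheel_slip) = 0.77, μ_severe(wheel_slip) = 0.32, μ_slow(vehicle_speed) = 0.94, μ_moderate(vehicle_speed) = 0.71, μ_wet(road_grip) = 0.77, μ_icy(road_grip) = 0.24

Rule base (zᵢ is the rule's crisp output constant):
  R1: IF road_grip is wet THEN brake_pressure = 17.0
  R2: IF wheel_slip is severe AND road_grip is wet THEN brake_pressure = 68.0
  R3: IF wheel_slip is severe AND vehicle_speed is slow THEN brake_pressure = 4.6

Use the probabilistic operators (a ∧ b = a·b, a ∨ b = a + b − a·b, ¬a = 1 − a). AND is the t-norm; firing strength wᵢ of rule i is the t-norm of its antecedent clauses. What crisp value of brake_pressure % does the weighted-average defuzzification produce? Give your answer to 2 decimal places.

23.71

R1 (z=17.0): wet=0.77 → w = 0.7700
R2 (z=68.0): severe=0.32, wet=0.77; AND[a·b] → w = 0.2464
R3 (z=4.6): severe=0.32, slow=0.94; AND[a·b] → w = 0.3008
Weighted average = (0.7700·17.0 + 0.2464·68.0 + 0.3008·4.6) / (0.7700 + 0.2464 + 0.3008)
  = 31.2289 / 1.3172 = 23.71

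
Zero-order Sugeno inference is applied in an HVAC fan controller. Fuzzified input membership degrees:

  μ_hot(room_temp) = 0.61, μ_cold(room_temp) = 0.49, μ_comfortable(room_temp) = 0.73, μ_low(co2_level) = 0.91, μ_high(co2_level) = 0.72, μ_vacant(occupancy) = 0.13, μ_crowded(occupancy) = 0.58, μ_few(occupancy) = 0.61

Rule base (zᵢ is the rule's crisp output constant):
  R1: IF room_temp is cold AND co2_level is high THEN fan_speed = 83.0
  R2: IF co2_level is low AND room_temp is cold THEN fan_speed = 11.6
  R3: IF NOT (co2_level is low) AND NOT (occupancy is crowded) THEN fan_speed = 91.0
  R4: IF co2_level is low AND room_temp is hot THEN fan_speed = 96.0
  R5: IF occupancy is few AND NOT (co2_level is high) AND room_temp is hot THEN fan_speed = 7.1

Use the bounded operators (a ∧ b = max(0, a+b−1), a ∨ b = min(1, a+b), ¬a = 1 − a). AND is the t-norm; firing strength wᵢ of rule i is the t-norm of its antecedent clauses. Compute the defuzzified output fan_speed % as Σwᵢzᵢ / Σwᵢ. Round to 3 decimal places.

63.708

R1 (z=83.0): cold=0.49, high=0.72; AND[max(0, a+b−1)] → w = 0.21
R2 (z=11.6): low=0.91, cold=0.49; AND[max(0, a+b−1)] → w = 0.40
R3 (z=91.0): ¬low=1−0.91=0.09, ¬crowded=1−0.58=0.42; AND[max(0, a+b−1)] → w = 0.00
R4 (z=96.0): low=0.91, hot=0.61; AND[max(0, a+b−1)] → w = 0.52
R5 (z=7.1): few=0.61, ¬high=1−0.72=0.28, hot=0.61; AND[max(0, a+b−1)] → w = 0.00
Weighted average = (0.21·83.0 + 0.40·11.6 + 0.00·91.0 + 0.52·96.0 + 0.00·7.1) / (0.21 + 0.40 + 0.00 + 0.52 + 0.00)
  = 71.9900 / 1.1300 = 63.708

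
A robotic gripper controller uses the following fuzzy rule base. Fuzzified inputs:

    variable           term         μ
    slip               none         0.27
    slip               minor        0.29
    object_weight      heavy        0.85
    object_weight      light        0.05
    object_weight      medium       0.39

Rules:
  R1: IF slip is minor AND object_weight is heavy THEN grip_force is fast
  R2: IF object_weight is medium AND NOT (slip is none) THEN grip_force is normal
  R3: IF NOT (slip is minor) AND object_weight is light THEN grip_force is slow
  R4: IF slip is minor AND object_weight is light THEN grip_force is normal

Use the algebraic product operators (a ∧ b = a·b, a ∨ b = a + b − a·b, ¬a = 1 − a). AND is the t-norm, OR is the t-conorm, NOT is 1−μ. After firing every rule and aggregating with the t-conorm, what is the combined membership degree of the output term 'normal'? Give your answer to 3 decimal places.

0.295

R1: minor=0.29, heavy=0.85; AND[a·b] → w = 0.2465
R2: medium=0.39, ¬none=1−0.27=0.73; AND[a·b] → w = 0.2847
R3: ¬minor=1−0.29=0.71, light=0.05; AND[a·b] → w = 0.0355
R4: minor=0.29, light=0.05; AND[a·b] → w = 0.0145
Rules with consequent 'normal': {R2, R4} → strengths 0.2847, 0.0145
Aggregate via t-conorm [a + b − a·b]: 0.2951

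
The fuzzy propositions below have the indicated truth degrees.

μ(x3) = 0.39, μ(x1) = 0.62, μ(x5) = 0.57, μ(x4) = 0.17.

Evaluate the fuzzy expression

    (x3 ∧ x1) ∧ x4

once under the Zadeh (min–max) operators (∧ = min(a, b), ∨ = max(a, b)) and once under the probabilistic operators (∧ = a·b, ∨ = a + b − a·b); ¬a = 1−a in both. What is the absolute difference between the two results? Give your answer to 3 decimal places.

Under Zadeh (min–max):
  x3 ∧ x1 = min(a, b) on (0.39, 0.62) = 0.39
  (x3 ∧ x1) ∧ x4 = min(a, b) on (0.39, 0.17) = 0.17
  → value = 0.1700
Under probabilistic:
  x3 ∧ x1 = a·b on (0.3900, 0.6200) = 0.2418
  (x3 ∧ x1) ∧ x4 = a·b on (0.2418, 0.1700) = 0.0411
  → value = 0.0411
|0.1700 − 0.0411| = 0.129

0.129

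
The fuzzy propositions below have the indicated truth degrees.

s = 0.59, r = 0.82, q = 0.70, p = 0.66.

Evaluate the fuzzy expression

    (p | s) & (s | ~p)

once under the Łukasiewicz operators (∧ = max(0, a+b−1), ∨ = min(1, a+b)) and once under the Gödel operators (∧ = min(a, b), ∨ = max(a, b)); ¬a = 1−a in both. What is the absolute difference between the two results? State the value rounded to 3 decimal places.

0.340

Under Łukasiewicz:
  p | s = min(1, a+b) on (0.66, 0.59) = 1.00
  ~p = 1 − 0.66 = 0.34
  s | ~p = min(1, a+b) on (0.59, 0.34) = 0.93
  (p | s) & (s | ~p) = max(0, a+b−1) on (1.00, 0.93) = 0.93
  → value = 0.9300
Under Gödel:
  p | s = max(a, b) on (0.66, 0.59) = 0.66
  ~p = 1 − 0.66 = 0.34
  s | ~p = max(a, b) on (0.59, 0.34) = 0.59
  (p | s) & (s | ~p) = min(a, b) on (0.66, 0.59) = 0.59
  → value = 0.5900
|0.9300 − 0.5900| = 0.340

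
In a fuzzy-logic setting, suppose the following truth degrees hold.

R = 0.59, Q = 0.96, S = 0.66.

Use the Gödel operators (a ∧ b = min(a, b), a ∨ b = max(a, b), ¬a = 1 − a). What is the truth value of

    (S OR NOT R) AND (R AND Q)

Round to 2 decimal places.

0.59

NOT R = 1 − 0.59 = 0.41
S OR NOT R = max(a, b) on (0.66, 0.41) = 0.66
R AND Q = min(a, b) on (0.59, 0.96) = 0.59
(S OR NOT R) AND (R AND Q) = min(a, b) on (0.66, 0.59) = 0.59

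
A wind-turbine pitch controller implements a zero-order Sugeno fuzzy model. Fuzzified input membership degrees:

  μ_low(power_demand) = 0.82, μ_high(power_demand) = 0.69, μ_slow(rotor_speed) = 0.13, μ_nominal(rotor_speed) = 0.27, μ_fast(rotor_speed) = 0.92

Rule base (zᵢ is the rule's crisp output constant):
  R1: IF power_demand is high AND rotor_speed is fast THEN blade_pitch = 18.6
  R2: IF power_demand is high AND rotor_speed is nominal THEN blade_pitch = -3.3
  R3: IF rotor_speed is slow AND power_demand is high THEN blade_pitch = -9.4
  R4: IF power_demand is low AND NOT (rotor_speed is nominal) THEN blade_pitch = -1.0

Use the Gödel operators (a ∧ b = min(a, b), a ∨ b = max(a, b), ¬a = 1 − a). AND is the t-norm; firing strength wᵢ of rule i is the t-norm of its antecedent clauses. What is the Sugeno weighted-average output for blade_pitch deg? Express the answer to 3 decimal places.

R1 (z=18.6): high=0.69, fast=0.92; AND[min(a, b)] → w = 0.69
R2 (z=-3.3): high=0.69, nominal=0.27; AND[min(a, b)] → w = 0.27
R3 (z=-9.4): slow=0.13, high=0.69; AND[min(a, b)] → w = 0.13
R4 (z=-1.0): low=0.82, ¬nominal=1−0.27=0.73; AND[min(a, b)] → w = 0.73
Weighted average = (0.69·18.6 + 0.27·-3.3 + 0.13·-9.4 + 0.73·-1.0) / (0.69 + 0.27 + 0.13 + 0.73)
  = 9.9910 / 1.8200 = 5.490

5.490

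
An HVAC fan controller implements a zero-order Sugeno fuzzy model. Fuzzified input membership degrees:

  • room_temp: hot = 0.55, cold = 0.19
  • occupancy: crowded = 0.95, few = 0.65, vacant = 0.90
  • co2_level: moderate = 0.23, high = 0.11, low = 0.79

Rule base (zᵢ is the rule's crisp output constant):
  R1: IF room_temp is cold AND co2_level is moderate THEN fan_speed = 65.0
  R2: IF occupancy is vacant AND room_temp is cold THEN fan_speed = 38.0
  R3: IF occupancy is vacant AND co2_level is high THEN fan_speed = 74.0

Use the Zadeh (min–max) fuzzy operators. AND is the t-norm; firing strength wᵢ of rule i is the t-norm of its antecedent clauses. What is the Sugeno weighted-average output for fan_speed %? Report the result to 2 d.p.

56.55

R1 (z=65.0): cold=0.19, moderate=0.23; AND[min(a, b)] → w = 0.19
R2 (z=38.0): vacant=0.90, cold=0.19; AND[min(a, b)] → w = 0.19
R3 (z=74.0): vacant=0.90, high=0.11; AND[min(a, b)] → w = 0.11
Weighted average = (0.19·65.0 + 0.19·38.0 + 0.11·74.0) / (0.19 + 0.19 + 0.11)
  = 27.7100 / 0.4900 = 56.55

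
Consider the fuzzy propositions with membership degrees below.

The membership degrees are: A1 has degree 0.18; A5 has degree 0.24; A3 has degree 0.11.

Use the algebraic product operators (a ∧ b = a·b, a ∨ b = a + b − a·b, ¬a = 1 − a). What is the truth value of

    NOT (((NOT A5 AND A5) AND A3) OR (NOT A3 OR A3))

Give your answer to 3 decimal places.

NOT A5 = 1 − 0.2400 = 0.7600
NOT A5 AND A5 = a·b on (0.7600, 0.2400) = 0.1824
(NOT A5 AND A5) AND A3 = a·b on (0.1824, 0.1100) = 0.0201
NOT A3 = 1 − 0.1100 = 0.8900
NOT A3 OR A3 = a + b − a·b on (0.8900, 0.1100) = 0.9021
((NOT A5 AND A5) AND A3) OR (NOT A3 OR A3) = a + b − a·b on (0.0201, 0.9021) = 0.9041
NOT (((NOT A5 AND A5) AND A3) OR (NOT A3 OR A3)) = 1 − 0.9041 = 0.0959

0.096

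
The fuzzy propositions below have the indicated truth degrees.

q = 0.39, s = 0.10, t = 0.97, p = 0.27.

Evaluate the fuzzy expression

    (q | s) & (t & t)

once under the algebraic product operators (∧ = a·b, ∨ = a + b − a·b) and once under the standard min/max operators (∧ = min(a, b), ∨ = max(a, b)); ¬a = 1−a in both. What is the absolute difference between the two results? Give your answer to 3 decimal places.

Under algebraic product:
  q | s = a + b − a·b on (0.3900, 0.1000) = 0.4510
  t & t = a·b on (0.9700, 0.9700) = 0.9409
  (q | s) & (t & t) = a·b on (0.4510, 0.9409) = 0.4243
  → value = 0.4243
Under standard min/max:
  q | s = max(a, b) on (0.39, 0.10) = 0.39
  t & t = min(a, b) on (0.97, 0.97) = 0.97
  (q | s) & (t & t) = min(a, b) on (0.39, 0.97) = 0.39
  → value = 0.3900
|0.4243 − 0.3900| = 0.034

0.034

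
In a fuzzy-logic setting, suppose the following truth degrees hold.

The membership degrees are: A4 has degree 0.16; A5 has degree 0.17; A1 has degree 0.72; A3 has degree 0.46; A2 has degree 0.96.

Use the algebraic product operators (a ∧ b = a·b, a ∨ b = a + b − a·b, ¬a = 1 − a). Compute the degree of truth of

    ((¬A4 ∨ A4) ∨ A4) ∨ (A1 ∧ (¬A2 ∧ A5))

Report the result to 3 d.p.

¬A4 = 1 − 0.1600 = 0.8400
¬A4 ∨ A4 = a + b − a·b on (0.8400, 0.1600) = 0.8656
(¬A4 ∨ A4) ∨ A4 = a + b − a·b on (0.8656, 0.1600) = 0.8871
¬A2 = 1 − 0.9600 = 0.0400
¬A2 ∧ A5 = a·b on (0.0400, 0.1700) = 0.0068
A1 ∧ (¬A2 ∧ A5) = a·b on (0.7200, 0.0068) = 0.0049
((¬A4 ∨ A4) ∨ A4) ∨ (A1 ∧ (¬A2 ∧ A5)) = a + b − a·b on (0.8871, 0.0049) = 0.8877

0.888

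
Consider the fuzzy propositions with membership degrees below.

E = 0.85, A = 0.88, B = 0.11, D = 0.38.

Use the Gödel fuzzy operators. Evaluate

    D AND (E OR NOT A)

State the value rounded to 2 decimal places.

NOT A = 1 − 0.88 = 0.12
E OR NOT A = max(a, b) on (0.85, 0.12) = 0.85
D AND (E OR NOT A) = min(a, b) on (0.38, 0.85) = 0.38

0.38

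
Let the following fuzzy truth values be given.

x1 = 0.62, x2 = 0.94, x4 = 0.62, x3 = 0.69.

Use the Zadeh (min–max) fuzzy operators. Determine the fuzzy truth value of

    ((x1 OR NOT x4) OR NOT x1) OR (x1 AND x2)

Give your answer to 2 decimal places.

0.62

NOT x4 = 1 − 0.62 = 0.38
x1 OR NOT x4 = max(a, b) on (0.62, 0.38) = 0.62
NOT x1 = 1 − 0.62 = 0.38
(x1 OR NOT x4) OR NOT x1 = max(a, b) on (0.62, 0.38) = 0.62
x1 AND x2 = min(a, b) on (0.62, 0.94) = 0.62
((x1 OR NOT x4) OR NOT x1) OR (x1 AND x2) = max(a, b) on (0.62, 0.62) = 0.62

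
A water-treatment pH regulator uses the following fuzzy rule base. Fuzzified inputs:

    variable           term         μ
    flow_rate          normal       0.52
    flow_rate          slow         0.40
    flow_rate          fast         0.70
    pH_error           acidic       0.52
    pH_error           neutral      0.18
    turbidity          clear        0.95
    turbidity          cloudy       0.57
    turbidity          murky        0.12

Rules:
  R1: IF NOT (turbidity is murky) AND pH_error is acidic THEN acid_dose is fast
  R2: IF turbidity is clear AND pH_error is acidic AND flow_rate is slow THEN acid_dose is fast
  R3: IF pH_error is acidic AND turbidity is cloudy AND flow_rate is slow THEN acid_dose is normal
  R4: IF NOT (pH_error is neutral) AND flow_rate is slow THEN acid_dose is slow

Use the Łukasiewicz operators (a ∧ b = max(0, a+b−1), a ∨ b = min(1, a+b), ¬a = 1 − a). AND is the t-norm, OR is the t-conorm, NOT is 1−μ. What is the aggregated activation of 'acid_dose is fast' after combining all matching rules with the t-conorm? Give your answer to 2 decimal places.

R1: ¬murky=1−0.12=0.88, acidic=0.52; AND[max(0, a+b−1)] → w = 0.40
R2: clear=0.95, acidic=0.52, slow=0.40; AND[max(0, a+b−1)] → w = 0.00
R3: acidic=0.52, cloudy=0.57, slow=0.40; AND[max(0, a+b−1)] → w = 0.00
R4: ¬neutral=1−0.18=0.82, slow=0.40; AND[max(0, a+b−1)] → w = 0.22
Rules with consequent 'fast': {R1, R2} → strengths 0.40, 0.00
Aggregate via t-conorm [min(1, a+b)]: 0.40

0.40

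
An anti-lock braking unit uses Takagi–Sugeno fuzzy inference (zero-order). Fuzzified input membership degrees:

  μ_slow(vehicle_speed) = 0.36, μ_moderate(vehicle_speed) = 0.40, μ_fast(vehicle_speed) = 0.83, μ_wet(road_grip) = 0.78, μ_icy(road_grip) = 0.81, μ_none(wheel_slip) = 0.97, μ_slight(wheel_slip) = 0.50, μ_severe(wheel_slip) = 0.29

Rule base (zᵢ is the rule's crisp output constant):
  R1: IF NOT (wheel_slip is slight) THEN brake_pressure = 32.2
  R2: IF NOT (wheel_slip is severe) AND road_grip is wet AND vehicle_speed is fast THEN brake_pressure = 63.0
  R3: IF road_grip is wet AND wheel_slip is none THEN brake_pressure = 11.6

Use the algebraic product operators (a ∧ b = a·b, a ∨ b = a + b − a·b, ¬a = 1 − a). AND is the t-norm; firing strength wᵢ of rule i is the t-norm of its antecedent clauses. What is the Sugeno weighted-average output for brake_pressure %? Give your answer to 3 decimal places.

R1 (z=32.2): ¬slight=1−0.50=0.50 → w = 0.5000
R2 (z=63.0): ¬severe=1−0.29=0.71, wet=0.78, fast=0.83; AND[a·b] → w = 0.4597
R3 (z=11.6): wet=0.78, none=0.97; AND[a·b] → w = 0.7566
Weighted average = (0.5000·32.2 + 0.4597·63.0 + 0.7566·11.6) / (0.5000 + 0.4597 + 0.7566)
  = 53.8348 / 1.7163 = 31.368

31.368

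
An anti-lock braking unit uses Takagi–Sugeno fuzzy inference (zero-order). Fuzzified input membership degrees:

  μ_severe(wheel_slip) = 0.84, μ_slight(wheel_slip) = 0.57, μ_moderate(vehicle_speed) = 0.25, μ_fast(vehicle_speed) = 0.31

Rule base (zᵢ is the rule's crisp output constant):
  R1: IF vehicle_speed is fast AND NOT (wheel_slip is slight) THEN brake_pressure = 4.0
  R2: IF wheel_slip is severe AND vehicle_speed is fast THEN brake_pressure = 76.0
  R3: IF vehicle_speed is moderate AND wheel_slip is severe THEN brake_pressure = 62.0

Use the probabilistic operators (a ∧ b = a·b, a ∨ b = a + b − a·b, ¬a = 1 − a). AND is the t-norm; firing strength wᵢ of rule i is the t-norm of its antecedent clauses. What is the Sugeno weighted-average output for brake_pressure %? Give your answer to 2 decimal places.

R1 (z=4.0): fast=0.31, ¬slight=1−0.57=0.43; AND[a·b] → w = 0.1333
R2 (z=76.0): severe=0.84, fast=0.31; AND[a·b] → w = 0.2604
R3 (z=62.0): moderate=0.25, severe=0.84; AND[a·b] → w = 0.2100
Weighted average = (0.1333·4.0 + 0.2604·76.0 + 0.2100·62.0) / (0.1333 + 0.2604 + 0.2100)
  = 33.3436 / 0.6037 = 55.23

55.23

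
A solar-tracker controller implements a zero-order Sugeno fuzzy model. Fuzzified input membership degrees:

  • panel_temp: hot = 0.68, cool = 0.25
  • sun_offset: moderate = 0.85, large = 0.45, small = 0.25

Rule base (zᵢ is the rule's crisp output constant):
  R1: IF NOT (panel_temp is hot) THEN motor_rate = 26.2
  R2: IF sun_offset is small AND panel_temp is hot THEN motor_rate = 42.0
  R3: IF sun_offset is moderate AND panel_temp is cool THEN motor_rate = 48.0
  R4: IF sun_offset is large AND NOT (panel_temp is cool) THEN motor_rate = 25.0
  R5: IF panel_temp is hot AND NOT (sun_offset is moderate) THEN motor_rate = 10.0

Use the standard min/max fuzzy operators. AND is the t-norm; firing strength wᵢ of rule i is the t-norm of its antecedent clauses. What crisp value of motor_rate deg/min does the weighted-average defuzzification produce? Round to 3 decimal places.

R1 (z=26.2): ¬hot=1−0.68=0.32 → w = 0.32
R2 (z=42.0): small=0.25, hot=0.68; AND[min(a, b)] → w = 0.25
R3 (z=48.0): moderate=0.85, cool=0.25; AND[min(a, b)] → w = 0.25
R4 (z=25.0): large=0.45, ¬cool=1−0.25=0.75; AND[min(a, b)] → w = 0.45
R5 (z=10.0): hot=0.68, ¬moderate=1−0.85=0.15; AND[min(a, b)] → w = 0.15
Weighted average = (0.32·26.2 + 0.25·42.0 + 0.25·48.0 + 0.45·25.0 + 0.15·10.0) / (0.32 + 0.25 + 0.25 + 0.45 + 0.15)
  = 43.6340 / 1.4200 = 30.728

30.728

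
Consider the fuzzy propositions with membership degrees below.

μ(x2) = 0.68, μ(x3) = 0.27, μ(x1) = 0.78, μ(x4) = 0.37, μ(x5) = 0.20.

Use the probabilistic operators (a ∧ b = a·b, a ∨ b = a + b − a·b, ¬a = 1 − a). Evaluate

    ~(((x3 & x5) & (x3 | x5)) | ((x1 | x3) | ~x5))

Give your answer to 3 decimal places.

x3 & x5 = a·b on (0.2700, 0.2000) = 0.0540
x3 | x5 = a + b − a·b on (0.2700, 0.2000) = 0.4160
(x3 & x5) & (x3 | x5) = a·b on (0.0540, 0.4160) = 0.0225
x1 | x3 = a + b − a·b on (0.7800, 0.2700) = 0.8394
~x5 = 1 − 0.2000 = 0.8000
(x1 | x3) | ~x5 = a + b − a·b on (0.8394, 0.8000) = 0.9679
((x3 & x5) & (x3 | x5)) | ((x1 | x3) | ~x5) = a + b − a·b on (0.0225, 0.9679) = 0.9686
~(((x3 & x5) & (x3 | x5)) | ((x1 | x3) | ~x5)) = 1 − 0.9686 = 0.0314

0.031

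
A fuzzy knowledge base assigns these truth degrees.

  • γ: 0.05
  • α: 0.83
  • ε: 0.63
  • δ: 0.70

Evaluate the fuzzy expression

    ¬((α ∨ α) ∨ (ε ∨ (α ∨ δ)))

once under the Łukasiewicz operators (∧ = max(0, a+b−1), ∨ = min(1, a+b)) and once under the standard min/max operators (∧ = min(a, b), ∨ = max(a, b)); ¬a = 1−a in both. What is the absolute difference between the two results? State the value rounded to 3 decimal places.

0.170

Under Łukasiewicz:
  α ∨ α = min(1, a+b) on (0.83, 0.83) = 1.00
  α ∨ δ = min(1, a+b) on (0.83, 0.70) = 1.00
  ε ∨ (α ∨ δ) = min(1, a+b) on (0.63, 1.00) = 1.00
  (α ∨ α) ∨ (ε ∨ (α ∨ δ)) = min(1, a+b) on (1.00, 1.00) = 1.00
  ¬((α ∨ α) ∨ (ε ∨ (α ∨ δ))) = 1 − 1.00 = 0.00
  → value = 0.0000
Under standard min/max:
  α ∨ α = max(a, b) on (0.83, 0.83) = 0.83
  α ∨ δ = max(a, b) on (0.83, 0.70) = 0.83
  ε ∨ (α ∨ δ) = max(a, b) on (0.63, 0.83) = 0.83
  (α ∨ α) ∨ (ε ∨ (α ∨ δ)) = max(a, b) on (0.83, 0.83) = 0.83
  ¬((α ∨ α) ∨ (ε ∨ (α ∨ δ))) = 1 − 0.83 = 0.17
  → value = 0.1700
|0.0000 − 0.1700| = 0.170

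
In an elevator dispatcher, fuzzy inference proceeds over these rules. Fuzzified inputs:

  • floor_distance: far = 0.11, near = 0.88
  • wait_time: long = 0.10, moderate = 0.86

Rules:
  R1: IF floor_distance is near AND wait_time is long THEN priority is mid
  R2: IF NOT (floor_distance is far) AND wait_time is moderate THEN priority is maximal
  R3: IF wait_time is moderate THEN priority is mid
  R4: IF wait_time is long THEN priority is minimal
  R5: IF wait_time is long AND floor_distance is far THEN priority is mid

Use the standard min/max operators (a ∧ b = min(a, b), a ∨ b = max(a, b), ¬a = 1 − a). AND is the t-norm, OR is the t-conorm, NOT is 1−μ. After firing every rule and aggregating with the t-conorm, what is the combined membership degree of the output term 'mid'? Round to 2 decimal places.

0.86

R1: near=0.88, long=0.10; AND[min(a, b)] → w = 0.10
R2: ¬far=1−0.11=0.89, moderate=0.86; AND[min(a, b)] → w = 0.86
R3: moderate=0.86 → w = 0.86
R4: long=0.10 → w = 0.10
R5: long=0.10, far=0.11; AND[min(a, b)] → w = 0.10
Rules with consequent 'mid': {R1, R3, R5} → strengths 0.10, 0.86, 0.10
Aggregate via t-conorm [max(a, b)]: 0.86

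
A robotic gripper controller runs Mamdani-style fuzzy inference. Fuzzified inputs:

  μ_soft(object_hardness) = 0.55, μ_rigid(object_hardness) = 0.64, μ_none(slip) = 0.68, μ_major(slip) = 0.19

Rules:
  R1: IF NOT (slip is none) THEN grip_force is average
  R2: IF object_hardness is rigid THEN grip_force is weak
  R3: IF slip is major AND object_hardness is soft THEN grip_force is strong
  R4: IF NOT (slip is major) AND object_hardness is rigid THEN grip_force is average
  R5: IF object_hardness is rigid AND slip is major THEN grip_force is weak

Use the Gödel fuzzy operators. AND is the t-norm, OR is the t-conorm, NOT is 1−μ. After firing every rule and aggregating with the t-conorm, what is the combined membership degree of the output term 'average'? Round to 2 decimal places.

0.64

R1: ¬none=1−0.68=0.32 → w = 0.32
R2: rigid=0.64 → w = 0.64
R3: major=0.19, soft=0.55; AND[min(a, b)] → w = 0.19
R4: ¬major=1−0.19=0.81, rigid=0.64; AND[min(a, b)] → w = 0.64
R5: rigid=0.64, major=0.19; AND[min(a, b)] → w = 0.19
Rules with consequent 'average': {R1, R4} → strengths 0.32, 0.64
Aggregate via t-conorm [max(a, b)]: 0.64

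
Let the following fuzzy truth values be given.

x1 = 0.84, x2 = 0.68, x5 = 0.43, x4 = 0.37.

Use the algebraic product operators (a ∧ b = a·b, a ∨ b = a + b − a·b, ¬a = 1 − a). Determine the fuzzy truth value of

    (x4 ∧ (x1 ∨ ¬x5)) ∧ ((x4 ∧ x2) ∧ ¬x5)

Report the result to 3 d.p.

0.049

¬x5 = 1 − 0.4300 = 0.5700
x1 ∨ ¬x5 = a + b − a·b on (0.8400, 0.5700) = 0.9312
x4 ∧ (x1 ∨ ¬x5) = a·b on (0.3700, 0.9312) = 0.3445
x4 ∧ x2 = a·b on (0.3700, 0.6800) = 0.2516
¬x5 = 1 − 0.4300 = 0.5700
(x4 ∧ x2) ∧ ¬x5 = a·b on (0.2516, 0.5700) = 0.1434
(x4 ∧ (x1 ∨ ¬x5)) ∧ ((x4 ∧ x2) ∧ ¬x5) = a·b on (0.3445, 0.1434) = 0.0494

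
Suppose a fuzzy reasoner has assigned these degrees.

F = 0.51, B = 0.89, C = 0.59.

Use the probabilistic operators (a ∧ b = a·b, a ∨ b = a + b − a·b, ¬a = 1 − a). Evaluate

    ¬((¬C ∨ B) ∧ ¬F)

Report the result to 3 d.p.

0.542

¬C = 1 − 0.5900 = 0.4100
¬C ∨ B = a + b − a·b on (0.4100, 0.8900) = 0.9351
¬F = 1 − 0.5100 = 0.4900
(¬C ∨ B) ∧ ¬F = a·b on (0.9351, 0.4900) = 0.4582
¬((¬C ∨ B) ∧ ¬F) = 1 − 0.4582 = 0.5418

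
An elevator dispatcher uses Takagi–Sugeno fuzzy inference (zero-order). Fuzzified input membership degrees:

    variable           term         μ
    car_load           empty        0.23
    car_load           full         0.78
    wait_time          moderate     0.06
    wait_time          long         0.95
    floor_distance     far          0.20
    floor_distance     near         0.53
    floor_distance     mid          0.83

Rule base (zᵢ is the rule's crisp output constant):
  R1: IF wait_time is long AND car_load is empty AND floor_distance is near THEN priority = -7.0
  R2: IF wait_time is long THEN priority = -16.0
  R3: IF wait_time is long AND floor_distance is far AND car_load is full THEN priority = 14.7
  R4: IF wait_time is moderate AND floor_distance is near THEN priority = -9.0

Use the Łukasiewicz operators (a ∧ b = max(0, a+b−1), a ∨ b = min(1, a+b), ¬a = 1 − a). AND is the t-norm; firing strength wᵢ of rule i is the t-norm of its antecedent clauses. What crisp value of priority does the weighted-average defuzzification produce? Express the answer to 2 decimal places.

R1 (z=-7.0): long=0.95, empty=0.23, near=0.53; AND[max(0, a+b−1)] → w = 0.00
R2 (z=-16.0): long=0.95 → w = 0.95
R3 (z=14.7): long=0.95, far=0.20, full=0.78; AND[max(0, a+b−1)] → w = 0.00
R4 (z=-9.0): moderate=0.06, near=0.53; AND[max(0, a+b−1)] → w = 0.00
Weighted average = (0.00·-7.0 + 0.95·-16.0 + 0.00·14.7 + 0.00·-9.0) / (0.00 + 0.95 + 0.00 + 0.00)
  = -15.2000 / 0.9500 = -16.00

-16.00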